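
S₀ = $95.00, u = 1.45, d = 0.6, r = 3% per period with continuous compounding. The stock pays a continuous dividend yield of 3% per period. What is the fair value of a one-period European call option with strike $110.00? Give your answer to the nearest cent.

Per-period risk-free factor R = e^0.03 = 1.0305; dividend-adjusted growth = e^(0.03−0.03) = 1.0000.
Risk-neutral probability p = (1.0000 − 0.6)/(1.45 − 0.6) = 0.4000/0.8500 = 0.4706
Terminal stock prices: S_u = 137.8, S_d = 57
Terminal payoffs (S − K): max(27.75, 0) = 27.75, max(-53, 0) = 0
Node 0 (S = 95): V_0 = e^(−0.03)·[0.4706·27.7500 + 0.5294·0.0000] = 12.6729

$12.67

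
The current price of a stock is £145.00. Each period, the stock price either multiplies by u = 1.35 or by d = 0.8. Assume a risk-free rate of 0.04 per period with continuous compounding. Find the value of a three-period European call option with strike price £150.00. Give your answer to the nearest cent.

Risk-neutral probability p = (e^0.04 − 0.8)/(1.35 − 0.8) = 0.2408/0.5500 = 0.4378
Terminal stock prices: S_uuu = 356.8, S_uud = 211.4, S_udd = 125.3, S_ddd = 74.24
Terminal payoffs (S − K): max(206.8, 0) = 206.8, max(61.41, 0) = 61.41, max(-24.72, 0) = 0, max(-75.76, 0) = 0
Node uu (S = 264.3): V_uu = e^(−0.04)·[0.4378·206.7544 + 0.5622·61.4100] = 120.1441
Node ud (S = 156.6): V_ud = e^(−0.04)·[0.4378·61.4100 + 0.5622·0.0000] = 25.8333
Node dd (S = 92.8): V_dd = e^(−0.04)·[0.4378·0.0000 + 0.5622·0.0000] = 0.0000
Node u (S = 195.8): V_u = e^(−0.04)·[0.4378·120.1441 + 0.5622·25.8333] = 64.4941
Node d (S = 116): V_d = e^(−0.04)·[0.4378·25.8333 + 0.5622·0.0000] = 10.8673
Node 0 (S = 145): V_0 = e^(−0.04)·[0.4378·64.4941 + 0.5622·10.8673] = 33.0004

£33.00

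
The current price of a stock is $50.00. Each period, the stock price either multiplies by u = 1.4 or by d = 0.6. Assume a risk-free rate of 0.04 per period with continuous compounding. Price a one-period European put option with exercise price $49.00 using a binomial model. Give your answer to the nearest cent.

Risk-neutral probability p = (e^0.04 − 0.6)/(1.4 − 0.6) = 0.4408/0.8000 = 0.5510
Terminal stock prices: S_u = 70, S_d = 30
Terminal payoffs (K − S): max(-21, 0) = 0, max(19, 0) = 19
Node 0 (S = 50): V_0 = e^(−0.04)·[0.5510·0.0000 + 0.4490·19.0000] = 8.1962

$8.20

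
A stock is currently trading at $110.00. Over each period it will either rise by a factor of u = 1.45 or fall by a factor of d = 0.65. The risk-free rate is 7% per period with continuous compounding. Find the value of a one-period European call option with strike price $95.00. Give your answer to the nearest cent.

Risk-neutral probability p = (e^0.07 − 0.65)/(1.45 − 0.65) = 0.4225/0.8000 = 0.5281
Terminal stock prices: S_u = 159.5, S_d = 71.5
Terminal payoffs (S − K): max(64.5, 0) = 64.5, max(-23.5, 0) = 0
Node 0 (S = 110): V_0 = e^(−0.07)·[0.5281·64.5000 + 0.4719·0.0000] = 31.7617

$31.76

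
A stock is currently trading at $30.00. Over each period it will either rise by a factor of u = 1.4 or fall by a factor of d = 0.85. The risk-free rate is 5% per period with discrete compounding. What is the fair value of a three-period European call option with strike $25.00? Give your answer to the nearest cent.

Risk-neutral probability p = (1 + 0.05 − 0.85)/(1.4 − 0.85) = 0.2000/0.5500 = 0.3636
Terminal stock prices: S_uuu = 82.32, S_uud = 49.98, S_udd = 30.34, S_ddd = 18.42
Terminal payoffs (S − K): max(57.32, 0) = 57.32, max(24.98, 0) = 24.98, max(5.345, 0) = 5.345, max(-6.576, 0) = 0
Node uu (S = 58.8): V_uu = 1/1.05·[0.3636·57.3200 + 0.6364·24.9800] = 34.9905
Node ud (S = 35.7): V_ud = 1/1.05·[0.3636·24.9800 + 0.6364·5.3450] = 11.8905
Node dd (S = 21.67): V_dd = 1/1.05·[0.3636·5.3450 + 0.6364·0.0000] = 1.8511
Node u (S = 42): V_u = 1/1.05·[0.3636·34.9905 + 0.6364·11.8905] = 19.3243
Node d (S = 25.5): V_d = 1/1.05·[0.3636·11.8905 + 0.6364·1.8511] = 5.2398
Node 0 (S = 30): V_0 = 1/1.05·[0.3636·19.3243 + 0.6364·5.2398] = 9.8680

$9.87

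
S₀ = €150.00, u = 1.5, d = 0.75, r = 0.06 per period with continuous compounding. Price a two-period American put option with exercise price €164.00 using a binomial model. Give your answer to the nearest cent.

€28.34

Risk-neutral probability p = (e^0.06 − 0.75)/(1.5 − 0.75) = 0.3118/0.7500 = 0.4158
Terminal stock prices: S_uu = 337.5, S_ud = 168.8, S_dd = 84.38
Terminal payoffs (K − S): max(-173.5, 0) = 0, max(-4.75, 0) = 0, max(79.62, 0) = 79.62
Node u (S = 225): continuation = e^(−0.06)·[0.4158·0.0000 + 0.5842·0.0000] = 0.0000; exercise value = 0.0000 ≤ continuation, so V_u = 0.0000
Node d (S = 112.5): continuation = e^(−0.06)·[0.4158·0.0000 + 0.5842·79.6250] = 43.8093; exercise value = 51.5000 > continuation, so V_d = 51.5000 (exercise)
Node 0 (S = 150): continuation = e^(−0.06)·[0.4158·0.0000 + 0.5842·51.5000] = 28.3351; exercise value = 14.0000 ≤ continuation, so V_0 = 28.3351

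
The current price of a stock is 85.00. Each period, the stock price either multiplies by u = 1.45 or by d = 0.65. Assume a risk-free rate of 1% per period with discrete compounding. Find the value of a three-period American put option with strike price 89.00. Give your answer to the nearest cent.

Risk-neutral probability p = (1 + 0.01 − 0.65)/(1.45 − 0.65) = 0.3600/0.8000 = 0.4500
Terminal stock prices: S_uuu = 259.1, S_uud = 116.2, S_udd = 52.07, S_ddd = 23.34
Terminal payoffs (K − S): max(-170.1, 0) = 0, max(-27.16, 0) = 0, max(36.93, 0) = 36.93, max(65.66, 0) = 65.66
Node uu (S = 178.7): continuation = 1/1.01·[0.4500·0.0000 + 0.5500·0.0000] = 0.0000; exercise value = 0.0000 ≤ continuation, so V_uu = 0.0000
Node ud (S = 80.11): continuation = 1/1.01·[0.4500·0.0000 + 0.5500·36.9269] = 20.1087; exercise value = 8.8875 ≤ continuation, so V_ud = 20.1087
Node dd (S = 35.91): continuation = 1/1.01·[0.4500·36.9269 + 0.5500·65.6569] = 52.2063; exercise value = 53.0875 > continuation, so V_dd = 53.0875 (exercise)
Node u (S = 123.2): continuation = 1/1.01·[0.4500·0.0000 + 0.5500·20.1087] = 10.9503; exercise value = 0.0000 ≤ continuation, so V_u = 10.9503
Node d (S = 55.25): continuation = 1/1.01·[0.4500·20.1087 + 0.5500·53.0875] = 37.8684; exercise value = 33.7500 ≤ continuation, so V_d = 37.8684
Node 0 (S = 85): continuation = 1/1.01·[0.4500·10.9503 + 0.5500·37.8684] = 25.5002; exercise value = 4.0000 ≤ continuation, so V_0 = 25.5002

25.50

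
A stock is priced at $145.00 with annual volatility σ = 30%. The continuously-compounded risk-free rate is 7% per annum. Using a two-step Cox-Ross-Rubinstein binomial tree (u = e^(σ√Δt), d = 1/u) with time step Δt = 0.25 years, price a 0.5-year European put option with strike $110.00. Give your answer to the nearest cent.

CRR parameters: u = e^(σ√Δt) = e^(0.3·√0.25) = 1.1618, d = 1/u = 0.8607
Per-period rate: rΔt = 0.07·0.25 = 0.0175, so R = e^0.0175 = 1.0177
Risk-neutral probability p = (e^0.0175 − 0.8607)/(1.1618 − 0.8607) = 0.1569/0.3011 = 0.5212
Terminal stock prices: S_uu = 195.7, S_ud = 145, S_dd = 107.4
Terminal payoffs (K − S): max(-85.73, 0) = 0, max(-35, 0) = 0, max(2.581, 0) = 2.581
Node u (S = 168.5): V_u = e^(−0.0175)·[0.5212·0.0000 + 0.4788·0.0000] = 0.0000
Node d (S = 124.8): V_d = e^(−0.0175)·[0.5212·0.0000 + 0.4788·2.5814] = 1.2145
Node 0 (S = 145): V_0 = e^(−0.0175)·[0.5212·0.0000 + 0.4788·1.2145] = 0.5714

$0.57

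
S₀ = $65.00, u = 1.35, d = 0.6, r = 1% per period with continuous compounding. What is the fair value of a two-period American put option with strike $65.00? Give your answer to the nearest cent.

Risk-neutral probability p = (e^0.01 − 0.6)/(1.35 − 0.6) = 0.4101/0.7500 = 0.5467
Terminal stock prices: S_uu = 118.5, S_ud = 52.65, S_dd = 23.4
Terminal payoffs (K − S): max(-53.46, 0) = 0, max(12.35, 0) = 12.35, max(41.6, 0) = 41.6
Node u (S = 87.75): continuation = e^(−0.01)·[0.5467·0.0000 + 0.4533·12.3500] = 5.5421; exercise value = 0.0000 ≤ continuation, so V_u = 5.5421
Node d (S = 39): continuation = e^(−0.01)·[0.5467·12.3500 + 0.4533·41.6000] = 25.3532; exercise value = 26.0000 > continuation, so V_d = 26.0000 (exercise)
Node 0 (S = 65): continuation = e^(−0.01)·[0.5467·5.5421 + 0.4533·26.0000] = 14.6676; exercise value = 0.0000 ≤ continuation, so V_0 = 14.6676

$14.67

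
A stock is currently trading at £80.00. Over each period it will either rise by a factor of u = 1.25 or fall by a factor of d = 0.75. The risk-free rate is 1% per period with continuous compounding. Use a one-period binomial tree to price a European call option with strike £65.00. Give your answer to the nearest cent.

Risk-neutral probability p = (e^0.01 − 0.75)/(1.25 − 0.75) = 0.2601/0.5000 = 0.5201
Terminal stock prices: S_u = 100, S_d = 60
Terminal payoffs (S − K): max(35, 0) = 35, max(-5, 0) = 0
Node 0 (S = 80): V_0 = e^(−0.01)·[0.5201·35.0000 + 0.4799·0.0000] = 18.0224

£18.02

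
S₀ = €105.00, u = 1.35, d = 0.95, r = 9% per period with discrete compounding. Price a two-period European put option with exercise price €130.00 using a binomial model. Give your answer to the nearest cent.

€12.53

Risk-neutral probability p = (1 + 0.09 − 0.95)/(1.35 − 0.95) = 0.1400/0.4000 = 0.3500
Terminal stock prices: S_uu = 191.4, S_ud = 134.7, S_dd = 94.76
Terminal payoffs (K − S): max(-61.36, 0) = 0, max(-4.662, 0) = 0, max(35.24, 0) = 35.24
Node u (S = 141.8): V_u = 1/1.09·[0.3500·0.0000 + 0.6500·0.0000] = 0.0000
Node d (S = 99.75): V_d = 1/1.09·[0.3500·0.0000 + 0.6500·35.2375] = 21.0132
Node 0 (S = 105): V_0 = 1/1.09·[0.3500·0.0000 + 0.6500·21.0132] = 12.5308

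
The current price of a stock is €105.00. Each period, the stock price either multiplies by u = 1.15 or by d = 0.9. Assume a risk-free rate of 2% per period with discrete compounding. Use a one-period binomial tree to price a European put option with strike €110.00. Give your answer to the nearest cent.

€7.90

Risk-neutral probability p = (1 + 0.02 − 0.9)/(1.15 − 0.9) = 0.1200/0.2500 = 0.4800
Terminal stock prices: S_u = 120.7, S_d = 94.5
Terminal payoffs (K − S): max(-10.75, 0) = 0, max(15.5, 0) = 15.5
Node 0 (S = 105): V_0 = 1/1.02·[0.4800·0.0000 + 0.5200·15.5000] = 7.9020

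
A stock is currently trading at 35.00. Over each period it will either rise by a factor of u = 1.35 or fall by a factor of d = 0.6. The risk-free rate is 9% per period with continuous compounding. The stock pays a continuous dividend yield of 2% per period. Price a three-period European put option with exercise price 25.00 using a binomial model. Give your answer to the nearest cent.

2.25

Per-period risk-free factor R = e^0.09 = 1.0942; dividend-adjusted growth = e^(0.09−0.02) = 1.0725.
Risk-neutral probability p = (1.0725 − 0.6)/(1.35 − 0.6) = 0.4725/0.7500 = 0.6300
Terminal stock prices: S_uuu = 86.11, S_uud = 38.27, S_udd = 17.01, S_ddd = 7.56
Terminal payoffs (K − S): max(-61.11, 0) = 0, max(-13.27, 0) = 0, max(7.99, 0) = 7.99, max(17.44, 0) = 17.44
Node uu (S = 63.79): V_uu = e^(−0.09)·[0.6300·0.0000 + 0.3700·0.0000] = 0.0000
Node ud (S = 28.35): V_ud = e^(−0.09)·[0.6300·0.0000 + 0.3700·7.9900] = 2.7018
Node dd (S = 12.6): V_dd = e^(−0.09)·[0.6300·7.9900 + 0.3700·17.4400] = 10.4978
Node u (S = 47.25): V_u = e^(−0.09)·[0.6300·0.0000 + 0.3700·2.7018] = 0.9136
Node d (S = 21): V_d = e^(−0.09)·[0.6300·2.7018 + 0.3700·10.4978] = 5.1054
Node 0 (S = 35): V_0 = e^(−0.09)·[0.6300·0.9136 + 0.3700·5.1054] = 2.2524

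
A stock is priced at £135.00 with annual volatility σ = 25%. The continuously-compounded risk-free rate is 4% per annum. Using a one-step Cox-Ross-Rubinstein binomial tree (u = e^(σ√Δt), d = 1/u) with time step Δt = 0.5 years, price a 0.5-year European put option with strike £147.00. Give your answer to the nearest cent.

CRR parameters: u = e^(σ√Δt) = e^(0.25·√0.5) = 1.1934, d = 1/u = 0.8380
Per-period rate: rΔt = 0.04·0.5 = 0.02, so R = e^0.02 = 1.0202
Risk-neutral probability p = (e^0.02 − 0.8380)/(1.1934 − 0.8380) = 0.1822/0.3554 = 0.5128
Terminal stock prices: S_u = 161.1, S_d = 113.1
Terminal payoffs (K − S): max(-14.1, 0) = 0, max(33.87, 0) = 33.87
Node 0 (S = 135): V_0 = e^(−0.02)·[0.5128·0.0000 + 0.4872·33.8745] = 16.1781

£16.18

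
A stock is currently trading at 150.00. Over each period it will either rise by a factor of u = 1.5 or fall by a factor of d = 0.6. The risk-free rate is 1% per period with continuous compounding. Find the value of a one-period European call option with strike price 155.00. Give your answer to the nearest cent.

Risk-neutral probability p = (e^0.01 − 0.6)/(1.5 − 0.6) = 0.4101/0.9000 = 0.4556
Terminal stock prices: S_u = 225, S_d = 90
Terminal payoffs (S − K): max(70, 0) = 70, max(-65, 0) = 0
Node 0 (S = 150): V_0 = e^(−0.01)·[0.4556·70.0000 + 0.5444·0.0000] = 31.5755

31.58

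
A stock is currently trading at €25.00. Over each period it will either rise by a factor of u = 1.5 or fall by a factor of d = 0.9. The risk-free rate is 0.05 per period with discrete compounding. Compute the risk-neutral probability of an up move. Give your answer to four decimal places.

Risk-neutral probability p = (1 + 0.05 − 0.9)/(1.5 − 0.9) = 0.1500/0.6000 = 0.2500

p = 0.2500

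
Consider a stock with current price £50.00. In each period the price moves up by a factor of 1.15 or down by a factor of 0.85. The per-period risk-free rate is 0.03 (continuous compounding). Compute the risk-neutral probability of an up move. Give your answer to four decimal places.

p = 0.6015

Risk-neutral probability p = (e^0.03 − 0.85)/(1.15 − 0.85) = 0.1805/0.3000 = 0.6015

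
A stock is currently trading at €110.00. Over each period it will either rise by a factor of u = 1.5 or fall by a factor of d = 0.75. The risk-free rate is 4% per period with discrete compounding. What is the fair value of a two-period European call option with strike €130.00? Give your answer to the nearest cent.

Risk-neutral probability p = (1 + 0.04 − 0.75)/(1.5 − 0.75) = 0.2900/0.7500 = 0.3867
Terminal stock prices: S_uu = 247.5, S_ud = 123.8, S_dd = 61.88
Terminal payoffs (S − K): max(117.5, 0) = 117.5, max(-6.25, 0) = 0, max(-68.12, 0) = 0
Node u (S = 165): V_u = 1/1.04·[0.3867·117.5000 + 0.6133·0.0000] = 43.6859
Node d (S = 82.5): V_d = 1/1.04·[0.3867·0.0000 + 0.6133·0.0000] = 0.0000
Node 0 (S = 110): V_0 = 1/1.04·[0.3867·43.6859 + 0.6133·0.0000] = 16.2422

€16.24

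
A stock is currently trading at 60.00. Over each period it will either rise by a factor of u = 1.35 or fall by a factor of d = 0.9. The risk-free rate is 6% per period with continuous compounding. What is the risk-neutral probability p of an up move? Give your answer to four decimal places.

Risk-neutral probability p = (e^0.06 − 0.9)/(1.35 − 0.9) = 0.1618/0.4500 = 0.3596

p = 0.3596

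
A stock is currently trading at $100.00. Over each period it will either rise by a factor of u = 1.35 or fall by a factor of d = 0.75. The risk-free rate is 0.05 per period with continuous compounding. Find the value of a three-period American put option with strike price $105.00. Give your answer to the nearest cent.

Risk-neutral probability p = (e^0.05 − 0.75)/(1.35 − 0.75) = 0.3013/0.6000 = 0.5021
Terminal stock prices: S_uuu = 246, S_uud = 136.7, S_udd = 75.94, S_ddd = 42.19
Terminal payoffs (K − S): max(-141, 0) = 0, max(-31.69, 0) = 0, max(29.06, 0) = 29.06, max(62.81, 0) = 62.81
Node uu (S = 182.3): continuation = e^(−0.05)·[0.5021·0.0000 + 0.4979·0.0000] = 0.0000; exercise value = 0.0000 ≤ continuation, so V_uu = 0.0000
Node ud (S = 101.2): continuation = e^(−0.05)·[0.5021·0.0000 + 0.4979·29.0625] = 13.7640; exercise value = 3.7500 ≤ continuation, so V_ud = 13.7640
Node dd (S = 56.25): continuation = e^(−0.05)·[0.5021·29.0625 + 0.4979·62.8125] = 43.6291; exercise value = 48.7500 > continuation, so V_dd = 48.7500 (exercise)
Node u (S = 135): continuation = e^(−0.05)·[0.5021·0.0000 + 0.4979·13.7640] = 6.5186; exercise value = 0.0000 ≤ continuation, so V_u = 6.5186
Node d (S = 75): continuation = e^(−0.05)·[0.5021·13.7640 + 0.4979·48.7500] = 29.6621; exercise value = 30.0000 > continuation, so V_d = 30.0000 (exercise)
Node 0 (S = 100): continuation = e^(−0.05)·[0.5021·6.5186 + 0.4979·30.0000] = 17.3215; exercise value = 5.0000 ≤ continuation, so V_0 = 17.3215

$17.32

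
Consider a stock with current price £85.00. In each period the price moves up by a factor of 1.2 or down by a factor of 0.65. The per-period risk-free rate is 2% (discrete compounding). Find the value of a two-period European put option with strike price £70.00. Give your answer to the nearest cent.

Risk-neutral probability p = (1 + 0.02 − 0.65)/(1.2 − 0.65) = 0.3700/0.5500 = 0.6727
Terminal stock prices: S_uu = 122.4, S_ud = 66.3, S_dd = 35.91
Terminal payoffs (K − S): max(-52.4, 0) = 0, max(3.7, 0) = 3.7, max(34.09, 0) = 34.09
Node u (S = 102): V_u = 1/1.02·[0.6727·0.0000 + 0.3273·3.7000] = 1.1872
Node d (S = 55.25): V_d = 1/1.02·[0.6727·3.7000 + 0.3273·34.0875] = 13.3775
Node 0 (S = 85): V_0 = 1/1.02·[0.6727·1.1872 + 0.3273·13.3775] = 5.0752

£5.08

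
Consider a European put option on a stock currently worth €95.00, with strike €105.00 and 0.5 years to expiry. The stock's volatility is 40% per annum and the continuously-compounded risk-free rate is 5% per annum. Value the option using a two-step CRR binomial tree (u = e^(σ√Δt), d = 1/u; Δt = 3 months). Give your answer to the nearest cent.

CRR parameters: u = e^(σ√Δt) = e^(0.4·√0.25) = 1.2214, d = 1/u = 0.8187
Per-period rate: rΔt = 0.05·0.25 = 0.0125, so R = e^0.0125 = 1.0126
Risk-neutral probability p = (e^0.0125 − 0.8187)/(1.2214 − 0.8187) = 0.1938/0.4027 = 0.4814
Terminal stock prices: S_uu = 141.7, S_ud = 95, S_dd = 63.68
Terminal payoffs (K − S): max(-36.72, 0) = 0, max(10, 0) = 10, max(41.32, 0) = 41.32
Node u (S = 116): V_u = e^(−0.0125)·[0.4814·0.0000 + 0.5186·10.0000] = 5.1215
Node d (S = 77.78): V_d = e^(−0.0125)·[0.4814·10.0000 + 0.5186·41.3196] = 25.9162
Node 0 (S = 95): V_0 = e^(−0.0125)·[0.4814·5.1215 + 0.5186·25.9162] = 15.7080

€15.71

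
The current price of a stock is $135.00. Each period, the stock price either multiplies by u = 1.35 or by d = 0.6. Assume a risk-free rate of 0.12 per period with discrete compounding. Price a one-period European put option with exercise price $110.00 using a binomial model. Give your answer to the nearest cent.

$7.94

Risk-neutral probability p = (1 + 0.12 − 0.6)/(1.35 − 0.6) = 0.5200/0.7500 = 0.6933
Terminal stock prices: S_u = 182.2, S_d = 81
Terminal payoffs (K − S): max(-72.25, 0) = 0, max(29, 0) = 29
Node 0 (S = 135): V_0 = 1/1.12·[0.6933·0.0000 + 0.3067·29.0000] = 7.9405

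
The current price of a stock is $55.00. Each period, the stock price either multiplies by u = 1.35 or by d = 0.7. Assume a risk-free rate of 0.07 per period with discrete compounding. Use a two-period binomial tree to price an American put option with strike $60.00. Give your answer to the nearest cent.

Risk-neutral probability p = (1 + 0.07 − 0.7)/(1.35 − 0.7) = 0.3700/0.6500 = 0.5692
Terminal stock prices: S_uu = 100.2, S_ud = 51.97, S_dd = 26.95
Terminal payoffs (K − S): max(-40.24, 0) = 0, max(8.025, 0) = 8.025, max(33.05, 0) = 33.05
Node u (S = 74.25): continuation = 1/1.07·[0.5692·0.0000 + 0.4308·8.0250] = 3.2308; exercise value = 0.0000 ≤ continuation, so V_u = 3.2308
Node d (S = 38.5): continuation = 1/1.07·[0.5692·8.0250 + 0.4308·33.0500] = 17.5748; exercise value = 21.5000 > continuation, so V_d = 21.5000 (exercise)
Node 0 (S = 55): continuation = 1/1.07·[0.5692·3.2308 + 0.4308·21.5000] = 10.3744; exercise value = 5.0000 ≤ continuation, so V_0 = 10.3744

$10.37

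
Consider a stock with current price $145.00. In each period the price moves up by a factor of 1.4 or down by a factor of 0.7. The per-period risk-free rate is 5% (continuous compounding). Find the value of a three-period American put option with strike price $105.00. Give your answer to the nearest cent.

$8.81

Risk-neutral probability p = (e^0.05 − 0.7)/(1.4 − 0.7) = 0.3513/0.7000 = 0.5018
Terminal stock prices: S_uuu = 397.9, S_uud = 198.9, S_udd = 99.47, S_ddd = 49.73
Terminal payoffs (K − S): max(-292.9, 0) = 0, max(-93.94, 0) = 0, max(5.53, 0) = 5.53, max(55.27, 0) = 55.27
Node uu (S = 284.2): continuation = e^(−0.05)·[0.5018·0.0000 + 0.4982·0.0000] = 0.0000; exercise value = 0.0000 ≤ continuation, so V_uu = 0.0000
Node ud (S = 142.1): continuation = e^(−0.05)·[0.5018·0.0000 + 0.4982·5.5300] = 2.6206; exercise value = 0.0000 ≤ continuation, so V_ud = 2.6206
Node dd (S = 71.05): continuation = e^(−0.05)·[0.5018·5.5300 + 0.4982·55.2650] = 28.8291; exercise value = 33.9500 > continuation, so V_dd = 33.9500 (exercise)
Node u (S = 203): continuation = e^(−0.05)·[0.5018·0.0000 + 0.4982·2.6206] = 1.2419; exercise value = 0.0000 ≤ continuation, so V_u = 1.2419
Node d (S = 101.5): continuation = e^(−0.05)·[0.5018·2.6206 + 0.4982·33.9500] = 17.3394; exercise value = 3.5000 ≤ continuation, so V_d = 17.3394
Node 0 (S = 145): continuation = e^(−0.05)·[0.5018·1.2419 + 0.4982·17.3394] = 8.8097; exercise value = 0.0000 ≤ continuation, so V_0 = 8.8097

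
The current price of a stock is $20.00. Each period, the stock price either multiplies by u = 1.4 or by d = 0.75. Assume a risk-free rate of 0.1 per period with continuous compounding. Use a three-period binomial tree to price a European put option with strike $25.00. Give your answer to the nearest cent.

Risk-neutral probability p = (e^0.1 − 0.75)/(1.4 − 0.75) = 0.3552/0.6500 = 0.5464
Terminal stock prices: S_uuu = 54.88, S_uud = 29.4, S_udd = 15.75, S_ddd = 8.438
Terminal payoffs (K − S): max(-29.88, 0) = 0, max(-4.4, 0) = 0, max(9.25, 0) = 9.25, max(16.56, 0) = 16.56
Node uu (S = 39.2): V_uu = e^(−0.1)·[0.5464·0.0000 + 0.4536·0.0000] = 0.0000
Node ud (S = 21): V_ud = e^(−0.1)·[0.5464·0.0000 + 0.4536·9.2500] = 3.7964
Node dd (S = 11.25): V_dd = e^(−0.1)·[0.5464·9.2500 + 0.4536·16.5625] = 11.3709
Node u (S = 28): V_u = e^(−0.1)·[0.5464·0.0000 + 0.4536·3.7964] = 1.5581
Node d (S = 15): V_d = e^(−0.1)·[0.5464·3.7964 + 0.4536·11.3709] = 6.5438
Node 0 (S = 20): V_0 = e^(−0.1)·[0.5464·1.5581 + 0.4536·6.5438] = 3.4561

$3.46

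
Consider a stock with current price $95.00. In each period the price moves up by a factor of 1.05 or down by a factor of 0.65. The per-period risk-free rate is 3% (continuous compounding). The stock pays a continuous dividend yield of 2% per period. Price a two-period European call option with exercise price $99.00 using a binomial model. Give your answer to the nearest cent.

$4.38

Per-period risk-free factor R = e^0.03 = 1.0305; dividend-adjusted growth = e^(0.03−0.02) = 1.0101.
Risk-neutral probability p = (1.0101 − 0.65)/(1.05 − 0.65) = 0.3601/0.4000 = 0.9001
Terminal stock prices: S_uu = 104.7, S_ud = 64.84, S_dd = 40.14
Terminal payoffs (S − K): max(5.737, 0) = 5.737, max(-34.16, 0) = 0, max(-58.86, 0) = 0
Node u (S = 99.75): V_u = e^(−0.03)·[0.9001·5.7375 + 0.0999·0.0000] = 5.0118
Node d (S = 61.75): V_d = e^(−0.03)·[0.9001·0.0000 + 0.0999·0.0000] = 0.0000
Node 0 (S = 95): V_0 = e^(−0.03)·[0.9001·5.0118 + 0.0999·0.0000] = 4.3780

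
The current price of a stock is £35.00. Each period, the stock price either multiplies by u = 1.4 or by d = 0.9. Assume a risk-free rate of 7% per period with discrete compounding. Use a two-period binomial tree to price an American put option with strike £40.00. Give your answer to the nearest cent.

£5.24

Risk-neutral probability p = (1 + 0.07 − 0.9)/(1.4 − 0.9) = 0.1700/0.5000 = 0.3400
Terminal stock prices: S_uu = 68.6, S_ud = 44.1, S_dd = 28.35
Terminal payoffs (K − S): max(-28.6, 0) = 0, max(-4.1, 0) = 0, max(11.65, 0) = 11.65
Node u (S = 49): continuation = 1/1.07·[0.3400·0.0000 + 0.6600·0.0000] = 0.0000; exercise value = 0.0000 ≤ continuation, so V_u = 0.0000
Node d (S = 31.5): continuation = 1/1.07·[0.3400·0.0000 + 0.6600·11.6500] = 7.1860; exercise value = 8.5000 > continuation, so V_d = 8.5000 (exercise)
Node 0 (S = 35): continuation = 1/1.07·[0.3400·0.0000 + 0.6600·8.5000] = 5.2430; exercise value = 5.0000 ≤ continuation, so V_0 = 5.2430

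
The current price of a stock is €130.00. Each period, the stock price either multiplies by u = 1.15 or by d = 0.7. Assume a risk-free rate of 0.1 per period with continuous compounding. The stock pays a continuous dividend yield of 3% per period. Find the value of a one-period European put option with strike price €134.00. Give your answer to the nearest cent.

€6.70

Per-period risk-free factor R = e^0.1 = 1.1052; dividend-adjusted growth = e^(0.1−0.03) = 1.0725.
Risk-neutral probability p = (1.0725 − 0.7)/(1.15 − 0.7) = 0.3725/0.4500 = 0.8278
Terminal stock prices: S_u = 149.5, S_d = 91
Terminal payoffs (K − S): max(-15.5, 0) = 0, max(43, 0) = 43
Node 0 (S = 130): V_0 = e^(−0.1)·[0.8278·0.0000 + 0.1722·43.0000] = 6.7001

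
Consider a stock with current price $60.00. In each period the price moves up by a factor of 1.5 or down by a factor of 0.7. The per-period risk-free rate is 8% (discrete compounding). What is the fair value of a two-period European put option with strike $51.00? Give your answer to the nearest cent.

Risk-neutral probability p = (1 + 0.08 − 0.7)/(1.5 − 0.7) = 0.3800/0.8000 = 0.4750
Terminal stock prices: S_uu = 135, S_ud = 63, S_dd = 29.4
Terminal payoffs (K − S): max(-84, 0) = 0, max(-12, 0) = 0, max(21.6, 0) = 21.6
Node u (S = 90): V_u = 1/1.08·[0.4750·0.0000 + 0.5250·0.0000] = 0.0000
Node d (S = 42): V_d = 1/1.08·[0.4750·0.0000 + 0.5250·21.6000] = 10.5000
Node 0 (S = 60): V_0 = 1/1.08·[0.4750·0.0000 + 0.5250·10.5000] = 5.1042

$5.10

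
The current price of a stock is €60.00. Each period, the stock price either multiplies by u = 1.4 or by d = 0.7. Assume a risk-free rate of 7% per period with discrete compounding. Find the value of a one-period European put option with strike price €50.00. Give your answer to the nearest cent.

€3.52

Risk-neutral probability p = (1 + 0.07 − 0.7)/(1.4 − 0.7) = 0.3700/0.7000 = 0.5286
Terminal stock prices: S_u = 84, S_d = 42
Terminal payoffs (K − S): max(-34, 0) = 0, max(8, 0) = 8
Node 0 (S = 60): V_0 = 1/1.07·[0.5286·0.0000 + 0.4714·8.0000] = 3.5247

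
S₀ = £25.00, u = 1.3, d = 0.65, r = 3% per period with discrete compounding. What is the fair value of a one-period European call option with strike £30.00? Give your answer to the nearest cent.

Risk-neutral probability p = (1 + 0.03 − 0.65)/(1.3 − 0.65) = 0.3800/0.6500 = 0.5846
Terminal stock prices: S_u = 32.5, S_d = 16.25
Terminal payoffs (S − K): max(2.5, 0) = 2.5, max(-13.75, 0) = 0
Node 0 (S = 25): V_0 = 1/1.03·[0.5846·2.5000 + 0.4154·0.0000] = 1.4190

£1.42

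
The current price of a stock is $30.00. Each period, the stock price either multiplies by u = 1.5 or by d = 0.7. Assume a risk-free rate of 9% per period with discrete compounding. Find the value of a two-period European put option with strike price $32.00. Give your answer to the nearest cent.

$4.03

Risk-neutral probability p = (1 + 0.09 − 0.7)/(1.5 − 0.7) = 0.3900/0.8000 = 0.4875
Terminal stock prices: S_uu = 67.5, S_ud = 31.5, S_dd = 14.7
Terminal payoffs (K − S): max(-35.5, 0) = 0, max(0.5, 0) = 0.5, max(17.3, 0) = 17.3
Node u (S = 45): V_u = 1/1.09·[0.4875·0.0000 + 0.5125·0.5000] = 0.2351
Node d (S = 21): V_d = 1/1.09·[0.4875·0.5000 + 0.5125·17.3000] = 8.3578
Node 0 (S = 30): V_0 = 1/1.09·[0.4875·0.2351 + 0.5125·8.3578] = 4.0348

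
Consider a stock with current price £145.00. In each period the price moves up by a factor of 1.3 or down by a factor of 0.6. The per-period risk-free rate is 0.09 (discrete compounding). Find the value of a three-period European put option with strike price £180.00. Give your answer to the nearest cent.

£30.69

Risk-neutral probability p = (1 + 0.09 − 0.6)/(1.3 − 0.6) = 0.4900/0.7000 = 0.7000
Terminal stock prices: S_uuu = 318.6, S_uud = 147, S_udd = 67.86, S_ddd = 31.32
Terminal payoffs (K − S): max(-138.6, 0) = 0, max(32.97, 0) = 32.97, max(112.1, 0) = 112.1, max(148.7, 0) = 148.7
Node uu (S = 245.1): V_uu = 1/1.09·[0.7000·0.0000 + 0.3000·32.9700] = 9.0743
Node ud (S = 113.1): V_ud = 1/1.09·[0.7000·32.9700 + 0.3000·112.1400] = 52.0376
Node dd (S = 52.2): V_dd = 1/1.09·[0.7000·112.1400 + 0.3000·148.6800] = 112.9376
Node u (S = 188.5): V_u = 1/1.09·[0.7000·9.0743 + 0.3000·52.0376] = 20.1498
Node d (S = 87): V_d = 1/1.09·[0.7000·52.0376 + 0.3000·112.9376] = 64.5024
Node 0 (S = 145): V_0 = 1/1.09·[0.7000·20.1498 + 0.3000·64.5024] = 30.6932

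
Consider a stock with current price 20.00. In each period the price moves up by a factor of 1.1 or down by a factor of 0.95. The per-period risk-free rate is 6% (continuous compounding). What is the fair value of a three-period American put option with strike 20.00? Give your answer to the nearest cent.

Risk-neutral probability p = (e^0.06 − 0.95)/(1.1 − 0.95) = 0.1118/0.1500 = 0.7456
Terminal stock prices: S_uuu = 26.62, S_uud = 22.99, S_udd = 19.86, S_ddd = 17.15
Terminal payoffs (K − S): max(-6.62, 0) = 0, max(-2.99, 0) = 0, max(0.145, 0) = 0.145, max(2.853, 0) = 2.853
Node uu (S = 24.2): continuation = e^(−0.06)·[0.7456·0.0000 + 0.2544·0.0000] = 0.0000; exercise value = 0.0000 ≤ continuation, so V_uu = 0.0000
Node ud (S = 20.9): continuation = e^(−0.06)·[0.7456·0.0000 + 0.2544·0.1450] = 0.0347; exercise value = 0.0000 ≤ continuation, so V_ud = 0.0347
Node dd (S = 18.05): continuation = e^(−0.06)·[0.7456·0.1450 + 0.2544·2.8525] = 0.7853; exercise value = 1.9500 > continuation, so V_dd = 1.9500 (exercise)
Node u (S = 22): continuation = e^(−0.06)·[0.7456·0.0000 + 0.2544·0.0347] = 0.0083; exercise value = 0.0000 ≤ continuation, so V_u = 0.0083
Node d (S = 19): continuation = e^(−0.06)·[0.7456·0.0347 + 0.2544·1.9500] = 0.4916; exercise value = 1.0000 > continuation, so V_d = 1.0000 (exercise)
Node 0 (S = 20): continuation = e^(−0.06)·[0.7456·0.0083 + 0.2544·1.0000] = 0.2455; exercise value = 0.0000 ≤ continuation, so V_0 = 0.2455

0.25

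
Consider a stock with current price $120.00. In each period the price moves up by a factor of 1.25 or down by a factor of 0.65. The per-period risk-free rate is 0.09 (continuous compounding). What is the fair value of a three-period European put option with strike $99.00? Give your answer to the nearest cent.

Risk-neutral probability p = (e^0.09 − 0.65)/(1.25 − 0.65) = 0.4442/0.6000 = 0.7403
Terminal stock prices: S_uuu = 234.4, S_uud = 121.9, S_udd = 63.38, S_ddd = 32.95
Terminal payoffs (K − S): max(-135.4, 0) = 0, max(-22.88, 0) = 0, max(35.62, 0) = 35.62, max(66.05, 0) = 66.05
Node uu (S = 187.5): V_uu = e^(−0.09)·[0.7403·0.0000 + 0.2597·0.0000] = 0.0000
Node ud (S = 97.5): V_ud = e^(−0.09)·[0.7403·0.0000 + 0.2597·35.6250] = 8.4558
Node dd (S = 50.7): V_dd = e^(−0.09)·[0.7403·35.6250 + 0.2597·66.0450] = 39.7792
Node u (S = 150): V_u = e^(−0.09)·[0.7403·0.0000 + 0.2597·8.4558] = 2.0070
Node d (S = 78): V_d = e^(−0.09)·[0.7403·8.4558 + 0.2597·39.7792] = 15.1629
Node 0 (S = 120): V_0 = e^(−0.09)·[0.7403·2.0070 + 0.2597·15.1629] = 4.9569

$4.96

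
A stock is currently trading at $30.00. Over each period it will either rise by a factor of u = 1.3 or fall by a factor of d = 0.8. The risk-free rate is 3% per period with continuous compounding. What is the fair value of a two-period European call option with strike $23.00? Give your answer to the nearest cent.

Risk-neutral probability p = (e^0.03 − 0.8)/(1.3 − 0.8) = 0.2305/0.5000 = 0.4609
Terminal stock prices: S_uu = 50.7, S_ud = 31.2, S_dd = 19.2
Terminal payoffs (S − K): max(27.7, 0) = 27.7, max(8.2, 0) = 8.2, max(-3.8, 0) = 0
Node u (S = 39): V_u = e^(−0.03)·[0.4609·27.7000 + 0.5391·8.2000] = 16.6798
Node d (S = 24): V_d = e^(−0.03)·[0.4609·8.2000 + 0.5391·0.0000] = 3.6678
Node 0 (S = 30): V_0 = e^(−0.03)·[0.4609·16.6798 + 0.5391·3.6678] = 9.3795

$9.38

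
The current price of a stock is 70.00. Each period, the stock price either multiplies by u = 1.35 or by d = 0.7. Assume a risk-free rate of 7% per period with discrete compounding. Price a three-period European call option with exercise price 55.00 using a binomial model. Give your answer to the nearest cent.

Risk-neutral probability p = (1 + 0.07 − 0.7)/(1.35 − 0.7) = 0.3700/0.6500 = 0.5692
Terminal stock prices: S_uuu = 172.2, S_uud = 89.3, S_udd = 46.3, S_ddd = 24.01
Terminal payoffs (S − K): max(117.2, 0) = 117.2, max(34.3, 0) = 34.3, max(-8.695, 0) = 0, max(-30.99, 0) = 0
Node uu (S = 127.6): V_uu = 1/1.07·[0.5692·117.2263 + 0.4308·34.3025] = 76.1731
Node ud (S = 66.15): V_ud = 1/1.07·[0.5692·34.3025 + 0.4308·0.0000] = 18.2486
Node dd (S = 34.3): V_dd = 1/1.07·[0.5692·0.0000 + 0.4308·0.0000] = 0.0000
Node u (S = 94.5): V_u = 1/1.07·[0.5692·76.1731 + 0.4308·18.2486] = 47.8701
Node d (S = 49): V_d = 1/1.07·[0.5692·18.2486 + 0.4308·0.0000] = 9.7081
Node 0 (S = 70): V_0 = 1/1.07·[0.5692·47.8701 + 0.4308·9.7081] = 29.3749

29.37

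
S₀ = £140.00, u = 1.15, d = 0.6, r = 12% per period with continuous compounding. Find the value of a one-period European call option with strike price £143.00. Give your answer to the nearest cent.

£15.31

Risk-neutral probability p = (e^0.12 − 0.6)/(1.15 − 0.6) = 0.5275/0.5500 = 0.9591
Terminal stock prices: S_u = 161, S_d = 84
Terminal payoffs (S − K): max(18, 0) = 18, max(-59, 0) = 0
Node 0 (S = 140): V_0 = e^(−0.12)·[0.9591·18.0000 + 0.0409·0.0000] = 15.3114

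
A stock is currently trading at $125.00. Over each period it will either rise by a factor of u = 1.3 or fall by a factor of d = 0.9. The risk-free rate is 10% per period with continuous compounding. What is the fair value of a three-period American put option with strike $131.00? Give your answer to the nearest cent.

Risk-neutral probability p = (e^0.1 − 0.9)/(1.3 − 0.9) = 0.2052/0.4000 = 0.5129
Terminal stock prices: S_uuu = 274.6, S_uud = 190.1, S_udd = 131.6, S_ddd = 91.13
Terminal payoffs (K − S): max(-143.6, 0) = 0, max(-59.13, 0) = 0, max(-0.625, 0) = 0, max(39.87, 0) = 39.87
Node uu (S = 211.3): continuation = e^(−0.1)·[0.5129·0.0000 + 0.4871·0.0000] = 0.0000; exercise value = 0.0000 ≤ continuation, so V_uu = 0.0000
Node ud (S = 146.2): continuation = e^(−0.1)·[0.5129·0.0000 + 0.4871·0.0000] = 0.0000; exercise value = 0.0000 ≤ continuation, so V_ud = 0.0000
Node dd (S = 101.2): continuation = e^(−0.1)·[0.5129·0.0000 + 0.4871·39.8750] = 17.5738; exercise value = 29.7500 > continuation, so V_dd = 29.7500 (exercise)
Node u (S = 162.5): continuation = e^(−0.1)·[0.5129·0.0000 + 0.4871·0.0000] = 0.0000; exercise value = 0.0000 ≤ continuation, so V_u = 0.0000
Node d (S = 112.5): continuation = e^(−0.1)·[0.5129·0.0000 + 0.4871·29.7500] = 13.1115; exercise value = 18.5000 > continuation, so V_d = 18.5000 (exercise)
Node 0 (S = 125): continuation = e^(−0.1)·[0.5129·0.0000 + 0.4871·18.5000] = 8.1533; exercise value = 6.0000 ≤ continuation, so V_0 = 8.1533

$8.15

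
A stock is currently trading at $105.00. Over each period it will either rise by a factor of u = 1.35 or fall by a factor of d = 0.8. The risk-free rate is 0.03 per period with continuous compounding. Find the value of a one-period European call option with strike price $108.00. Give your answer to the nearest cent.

$13.72

Risk-neutral probability p = (e^0.03 − 0.8)/(1.35 − 0.8) = 0.2305/0.5500 = 0.4190
Terminal stock prices: S_u = 141.8, S_d = 84
Terminal payoffs (S − K): max(33.75, 0) = 33.75, max(-24, 0) = 0
Node 0 (S = 105): V_0 = e^(−0.03)·[0.4190·33.7500 + 0.5810·0.0000] = 13.7236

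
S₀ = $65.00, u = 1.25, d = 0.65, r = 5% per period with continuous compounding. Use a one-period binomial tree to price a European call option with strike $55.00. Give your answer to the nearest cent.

$16.70

Risk-neutral probability p = (e^0.05 − 0.65)/(1.25 − 0.65) = 0.4013/0.6000 = 0.6688
Terminal stock prices: S_u = 81.25, S_d = 42.25
Terminal payoffs (S − K): max(26.25, 0) = 26.25, max(-12.75, 0) = 0
Node 0 (S = 65): V_0 = e^(−0.05)·[0.6688·26.2500 + 0.3312·0.0000] = 16.6994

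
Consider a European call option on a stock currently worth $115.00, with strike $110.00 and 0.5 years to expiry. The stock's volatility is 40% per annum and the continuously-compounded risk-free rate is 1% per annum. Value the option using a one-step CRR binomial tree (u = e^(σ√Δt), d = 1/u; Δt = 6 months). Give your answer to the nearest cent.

CRR parameters: u = e^(σ√Δt) = e^(0.4·√0.5) = 1.3269, d = 1/u = 0.7536
Per-period rate: rΔt = 0.01·0.5 = 0.005, so R = e^0.005 = 1.0050
Risk-neutral probability p = (e^0.005 − 0.7536)/(1.3269 − 0.7536) = 0.2514/0.5733 = 0.4385
Terminal stock prices: S_u = 152.6, S_d = 86.67
Terminal payoffs (S − K): max(42.59, 0) = 42.59, max(-23.33, 0) = 0
Node 0 (S = 115): V_0 = e^(−0.005)·[0.4385·42.5931 + 0.5615·0.0000] = 18.5840

$18.58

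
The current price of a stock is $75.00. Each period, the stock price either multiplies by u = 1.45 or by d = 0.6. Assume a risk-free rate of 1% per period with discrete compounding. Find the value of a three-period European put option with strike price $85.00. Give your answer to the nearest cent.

Risk-neutral probability p = (1 + 0.01 − 0.6)/(1.45 − 0.6) = 0.4100/0.8500 = 0.4824
Terminal stock prices: S_uuu = 228.6, S_uud = 94.61, S_udd = 39.15, S_ddd = 16.2
Terminal payoffs (K − S): max(-143.6, 0) = 0, max(-9.612, 0) = 0, max(45.85, 0) = 45.85, max(68.8, 0) = 68.8
Node uu (S = 157.7): V_uu = 1/1.01·[0.4824·0.0000 + 0.5176·0.0000] = 0.0000
Node ud (S = 65.25): V_ud = 1/1.01·[0.4824·0.0000 + 0.5176·45.8500] = 23.4991
Node dd (S = 27): V_dd = 1/1.01·[0.4824·45.8500 + 0.5176·68.8000] = 57.1584
Node u (S = 108.8): V_u = 1/1.01·[0.4824·0.0000 + 0.5176·23.4991] = 12.0438
Node d (S = 45): V_d = 1/1.01·[0.4824·23.4991 + 0.5176·57.1584] = 40.5176
Node 0 (S = 75): V_0 = 1/1.01·[0.4824·12.0438 + 0.5176·40.5176] = 26.5180

$26.52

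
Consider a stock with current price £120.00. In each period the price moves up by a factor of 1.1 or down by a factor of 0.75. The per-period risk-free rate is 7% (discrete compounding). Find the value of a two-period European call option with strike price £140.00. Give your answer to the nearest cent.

£3.80

Risk-neutral probability p = (1 + 0.07 − 0.75)/(1.1 − 0.75) = 0.3200/0.3500 = 0.9143
Terminal stock prices: S_uu = 145.2, S_ud = 99, S_dd = 67.5
Terminal payoffs (S − K): max(5.2, 0) = 5.2, max(-41, 0) = 0, max(-72.5, 0) = 0
Node u (S = 132): V_u = 1/1.07·[0.9143·5.2000 + 0.0857·0.0000] = 4.4433
Node d (S = 90): V_d = 1/1.07·[0.9143·0.0000 + 0.0857·0.0000] = 0.0000
Node 0 (S = 120): V_0 = 1/1.07·[0.9143·4.4433 + 0.0857·0.0000] = 3.7966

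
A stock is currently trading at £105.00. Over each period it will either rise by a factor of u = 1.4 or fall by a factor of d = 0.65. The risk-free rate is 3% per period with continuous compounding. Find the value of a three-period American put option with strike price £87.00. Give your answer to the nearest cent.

£15.35

Risk-neutral probability p = (e^0.03 − 0.65)/(1.4 − 0.65) = 0.3805/0.7500 = 0.5073
Terminal stock prices: S_uuu = 288.1, S_uud = 133.8, S_udd = 62.11, S_ddd = 28.84
Terminal payoffs (K − S): max(-201.1, 0) = 0, max(-46.77, 0) = 0, max(24.89, 0) = 24.89, max(58.16, 0) = 58.16
Node uu (S = 205.8): continuation = e^(−0.03)·[0.5073·0.0000 + 0.4927·0.0000] = 0.0000; exercise value = 0.0000 ≤ continuation, so V_uu = 0.0000
Node ud (S = 95.55): continuation = e^(−0.03)·[0.5073·0.0000 + 0.4927·24.8925] = 11.9027; exercise value = 0.0000 ≤ continuation, so V_ud = 11.9027
Node dd (S = 44.36): continuation = e^(−0.03)·[0.5073·24.8925 + 0.4927·58.1644] = 40.0663; exercise value = 42.6375 > continuation, so V_dd = 42.6375 (exercise)
Node u (S = 147): continuation = e^(−0.03)·[0.5073·0.0000 + 0.4927·11.9027] = 5.6915; exercise value = 0.0000 ≤ continuation, so V_u = 5.6915
Node d (S = 68.25): continuation = e^(−0.03)·[0.5073·11.9027 + 0.4927·42.6375] = 26.2472; exercise value = 18.7500 ≤ continuation, so V_d = 26.2472
Node 0 (S = 105): continuation = e^(−0.03)·[0.5073·5.6915 + 0.4927·26.2472] = 15.3523; exercise value = 0.0000 ≤ continuation, so V_0 = 15.3523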